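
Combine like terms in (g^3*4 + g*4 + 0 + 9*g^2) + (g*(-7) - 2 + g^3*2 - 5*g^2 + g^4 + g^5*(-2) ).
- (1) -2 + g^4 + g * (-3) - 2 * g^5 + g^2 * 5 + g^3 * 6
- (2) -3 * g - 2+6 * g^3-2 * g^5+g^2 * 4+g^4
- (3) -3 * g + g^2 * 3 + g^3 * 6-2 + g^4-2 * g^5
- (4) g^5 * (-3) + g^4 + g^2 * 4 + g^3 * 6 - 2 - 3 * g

Adding the polynomials and combining like terms:
(g^3*4 + g*4 + 0 + 9*g^2) + (g*(-7) - 2 + g^3*2 - 5*g^2 + g^4 + g^5*(-2))
= -3 * g - 2+6 * g^3-2 * g^5+g^2 * 4+g^4
2) -3 * g - 2+6 * g^3-2 * g^5+g^2 * 4+g^4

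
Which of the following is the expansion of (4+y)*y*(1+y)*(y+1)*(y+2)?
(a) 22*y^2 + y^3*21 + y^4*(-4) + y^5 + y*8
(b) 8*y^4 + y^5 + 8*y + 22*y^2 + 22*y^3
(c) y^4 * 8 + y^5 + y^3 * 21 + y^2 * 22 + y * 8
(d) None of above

Expanding (4+y)*y*(1+y)*(y+1)*(y+2):
= y^4 * 8 + y^5 + y^3 * 21 + y^2 * 22 + y * 8
c) y^4 * 8 + y^5 + y^3 * 21 + y^2 * 22 + y * 8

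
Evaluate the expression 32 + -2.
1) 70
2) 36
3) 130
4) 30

32 + -2 = 30
4) 30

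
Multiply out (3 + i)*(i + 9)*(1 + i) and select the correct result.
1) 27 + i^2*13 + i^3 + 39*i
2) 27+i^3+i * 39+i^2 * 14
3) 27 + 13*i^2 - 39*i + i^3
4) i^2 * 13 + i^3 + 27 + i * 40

Expanding (3 + i)*(i + 9)*(1 + i):
= 27 + i^2*13 + i^3 + 39*i
1) 27 + i^2*13 + i^3 + 39*i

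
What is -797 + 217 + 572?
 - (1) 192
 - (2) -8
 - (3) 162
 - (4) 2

First: -797 + 217 = -580
Then: -580 + 572 = -8
2) -8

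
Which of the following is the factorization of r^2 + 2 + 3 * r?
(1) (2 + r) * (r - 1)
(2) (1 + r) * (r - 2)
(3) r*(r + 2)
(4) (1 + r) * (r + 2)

We need to factor r^2 + 2 + 3 * r.
The factored form is (1 + r) * (r + 2).
4) (1 + r) * (r + 2)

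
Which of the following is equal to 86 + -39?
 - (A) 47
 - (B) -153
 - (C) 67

86 + -39 = 47
A) 47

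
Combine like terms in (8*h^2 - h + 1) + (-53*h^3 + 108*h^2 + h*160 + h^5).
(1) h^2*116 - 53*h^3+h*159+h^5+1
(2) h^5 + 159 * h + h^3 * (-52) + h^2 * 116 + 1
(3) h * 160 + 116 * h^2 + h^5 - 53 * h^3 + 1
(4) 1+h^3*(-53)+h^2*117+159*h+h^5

Adding the polynomials and combining like terms:
(8*h^2 - h + 1) + (-53*h^3 + 108*h^2 + h*160 + h^5)
= h^2*116 - 53*h^3+h*159+h^5+1
1) h^2*116 - 53*h^3+h*159+h^5+1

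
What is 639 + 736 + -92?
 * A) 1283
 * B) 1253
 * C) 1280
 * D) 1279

First: 639 + 736 = 1375
Then: 1375 + -92 = 1283
A) 1283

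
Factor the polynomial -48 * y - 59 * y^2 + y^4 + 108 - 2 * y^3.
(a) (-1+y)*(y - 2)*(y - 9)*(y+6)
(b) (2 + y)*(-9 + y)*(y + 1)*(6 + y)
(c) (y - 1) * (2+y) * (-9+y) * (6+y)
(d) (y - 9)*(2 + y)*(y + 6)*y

We need to factor -48 * y - 59 * y^2 + y^4 + 108 - 2 * y^3.
The factored form is (y - 1) * (2+y) * (-9+y) * (6+y).
c) (y - 1) * (2+y) * (-9+y) * (6+y)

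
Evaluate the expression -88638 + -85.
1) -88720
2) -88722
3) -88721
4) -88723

-88638 + -85 = -88723
4) -88723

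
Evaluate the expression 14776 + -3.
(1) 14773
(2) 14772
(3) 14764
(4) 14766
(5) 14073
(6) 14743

14776 + -3 = 14773
1) 14773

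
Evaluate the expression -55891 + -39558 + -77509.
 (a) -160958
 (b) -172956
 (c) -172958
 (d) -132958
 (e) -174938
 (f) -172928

First: -55891 + -39558 = -95449
Then: -95449 + -77509 = -172958
c) -172958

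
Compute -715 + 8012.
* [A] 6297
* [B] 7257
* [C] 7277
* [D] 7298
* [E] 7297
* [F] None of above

-715 + 8012 = 7297
E) 7297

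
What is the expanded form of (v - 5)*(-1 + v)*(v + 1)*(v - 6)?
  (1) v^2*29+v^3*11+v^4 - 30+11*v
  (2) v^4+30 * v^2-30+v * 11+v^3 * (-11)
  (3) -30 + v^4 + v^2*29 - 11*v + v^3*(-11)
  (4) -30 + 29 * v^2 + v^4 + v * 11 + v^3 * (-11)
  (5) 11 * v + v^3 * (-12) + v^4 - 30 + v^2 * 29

Expanding (v - 5)*(-1 + v)*(v + 1)*(v - 6):
= -30 + 29 * v^2 + v^4 + v * 11 + v^3 * (-11)
4) -30 + 29 * v^2 + v^4 + v * 11 + v^3 * (-11)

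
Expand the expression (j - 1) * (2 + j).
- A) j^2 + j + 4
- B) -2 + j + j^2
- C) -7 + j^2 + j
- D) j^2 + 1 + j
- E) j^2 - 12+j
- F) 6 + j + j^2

Expanding (j - 1) * (2 + j):
= -2 + j + j^2
B) -2 + j + j^2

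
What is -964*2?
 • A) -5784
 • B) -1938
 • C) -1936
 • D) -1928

-964 * 2 = -1928
D) -1928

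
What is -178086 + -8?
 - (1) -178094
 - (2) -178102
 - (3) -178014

-178086 + -8 = -178094
1) -178094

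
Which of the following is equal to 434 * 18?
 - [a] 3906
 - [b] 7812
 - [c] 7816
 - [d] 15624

434 * 18 = 7812
b) 7812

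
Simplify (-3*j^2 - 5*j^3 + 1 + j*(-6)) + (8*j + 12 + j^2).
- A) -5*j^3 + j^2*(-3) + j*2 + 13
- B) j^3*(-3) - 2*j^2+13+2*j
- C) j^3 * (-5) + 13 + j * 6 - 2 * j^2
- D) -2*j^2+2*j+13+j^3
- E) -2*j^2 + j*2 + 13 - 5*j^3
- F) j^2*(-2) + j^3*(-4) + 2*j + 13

Adding the polynomials and combining like terms:
(-3*j^2 - 5*j^3 + 1 + j*(-6)) + (8*j + 12 + j^2)
= -2*j^2 + j*2 + 13 - 5*j^3
E) -2*j^2 + j*2 + 13 - 5*j^3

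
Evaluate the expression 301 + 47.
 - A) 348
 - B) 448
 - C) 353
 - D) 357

301 + 47 = 348
A) 348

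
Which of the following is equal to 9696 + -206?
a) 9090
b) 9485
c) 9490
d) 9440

9696 + -206 = 9490
c) 9490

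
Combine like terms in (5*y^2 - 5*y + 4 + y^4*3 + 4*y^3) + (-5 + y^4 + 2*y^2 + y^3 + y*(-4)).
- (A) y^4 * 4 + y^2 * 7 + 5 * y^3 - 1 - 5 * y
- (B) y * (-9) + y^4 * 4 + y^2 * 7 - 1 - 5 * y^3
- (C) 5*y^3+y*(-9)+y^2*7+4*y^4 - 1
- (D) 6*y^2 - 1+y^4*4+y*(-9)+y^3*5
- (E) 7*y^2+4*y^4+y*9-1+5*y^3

Adding the polynomials and combining like terms:
(5*y^2 - 5*y + 4 + y^4*3 + 4*y^3) + (-5 + y^4 + 2*y^2 + y^3 + y*(-4))
= 5*y^3+y*(-9)+y^2*7+4*y^4 - 1
C) 5*y^3+y*(-9)+y^2*7+4*y^4 - 1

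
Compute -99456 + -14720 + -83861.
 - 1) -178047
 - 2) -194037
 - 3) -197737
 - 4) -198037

First: -99456 + -14720 = -114176
Then: -114176 + -83861 = -198037
4) -198037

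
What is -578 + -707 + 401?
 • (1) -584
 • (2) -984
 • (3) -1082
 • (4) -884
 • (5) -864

First: -578 + -707 = -1285
Then: -1285 + 401 = -884
4) -884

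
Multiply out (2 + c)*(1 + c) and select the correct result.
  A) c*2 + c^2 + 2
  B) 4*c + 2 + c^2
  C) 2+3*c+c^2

Expanding (2 + c)*(1 + c):
= 2+3*c+c^2
C) 2+3*c+c^2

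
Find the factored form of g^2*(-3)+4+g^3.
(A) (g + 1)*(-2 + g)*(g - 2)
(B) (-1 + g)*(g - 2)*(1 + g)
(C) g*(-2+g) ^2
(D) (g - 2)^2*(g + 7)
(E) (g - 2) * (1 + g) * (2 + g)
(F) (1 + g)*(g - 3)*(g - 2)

We need to factor g^2*(-3)+4+g^3.
The factored form is (g + 1)*(-2 + g)*(g - 2).
A) (g + 1)*(-2 + g)*(g - 2)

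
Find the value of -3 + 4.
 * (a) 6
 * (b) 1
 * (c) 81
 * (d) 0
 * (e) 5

-3 + 4 = 1
b) 1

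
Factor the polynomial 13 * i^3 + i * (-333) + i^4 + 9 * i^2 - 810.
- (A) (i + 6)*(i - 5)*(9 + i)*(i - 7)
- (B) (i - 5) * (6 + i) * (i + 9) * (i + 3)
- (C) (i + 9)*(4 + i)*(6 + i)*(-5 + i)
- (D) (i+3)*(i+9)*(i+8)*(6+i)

We need to factor 13 * i^3 + i * (-333) + i^4 + 9 * i^2 - 810.
The factored form is (i - 5) * (6 + i) * (i + 9) * (i + 3).
B) (i - 5) * (6 + i) * (i + 9) * (i + 3)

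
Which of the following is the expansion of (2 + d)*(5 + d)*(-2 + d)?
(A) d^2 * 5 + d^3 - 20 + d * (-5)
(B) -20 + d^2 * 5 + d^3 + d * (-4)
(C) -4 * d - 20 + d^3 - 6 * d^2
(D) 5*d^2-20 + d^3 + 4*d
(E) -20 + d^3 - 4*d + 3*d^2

Expanding (2 + d)*(5 + d)*(-2 + d):
= -20 + d^2 * 5 + d^3 + d * (-4)
B) -20 + d^2 * 5 + d^3 + d * (-4)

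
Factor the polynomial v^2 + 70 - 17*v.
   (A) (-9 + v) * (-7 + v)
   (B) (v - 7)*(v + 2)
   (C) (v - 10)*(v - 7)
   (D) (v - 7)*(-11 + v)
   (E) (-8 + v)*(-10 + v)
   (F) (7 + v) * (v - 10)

We need to factor v^2 + 70 - 17*v.
The factored form is (v - 10)*(v - 7).
C) (v - 10)*(v - 7)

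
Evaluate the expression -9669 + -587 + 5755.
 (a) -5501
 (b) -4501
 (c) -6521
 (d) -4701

First: -9669 + -587 = -10256
Then: -10256 + 5755 = -4501
b) -4501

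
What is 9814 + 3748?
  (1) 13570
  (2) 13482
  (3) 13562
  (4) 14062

9814 + 3748 = 13562
3) 13562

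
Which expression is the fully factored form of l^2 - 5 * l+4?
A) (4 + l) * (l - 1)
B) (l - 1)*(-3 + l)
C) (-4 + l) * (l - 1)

We need to factor l^2 - 5 * l+4.
The factored form is (-4 + l) * (l - 1).
C) (-4 + l) * (l - 1)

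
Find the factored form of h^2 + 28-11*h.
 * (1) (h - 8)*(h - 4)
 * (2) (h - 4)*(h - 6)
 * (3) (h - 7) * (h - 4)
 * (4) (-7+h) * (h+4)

We need to factor h^2 + 28-11*h.
The factored form is (h - 7) * (h - 4).
3) (h - 7) * (h - 4)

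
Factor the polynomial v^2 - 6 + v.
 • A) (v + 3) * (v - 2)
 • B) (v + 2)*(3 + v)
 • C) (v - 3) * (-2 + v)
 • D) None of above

We need to factor v^2 - 6 + v.
The factored form is (v + 3) * (v - 2).
A) (v + 3) * (v - 2)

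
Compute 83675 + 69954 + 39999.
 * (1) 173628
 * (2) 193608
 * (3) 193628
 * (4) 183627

First: 83675 + 69954 = 153629
Then: 153629 + 39999 = 193628
3) 193628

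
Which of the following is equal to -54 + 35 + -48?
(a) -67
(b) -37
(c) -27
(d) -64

First: -54 + 35 = -19
Then: -19 + -48 = -67
a) -67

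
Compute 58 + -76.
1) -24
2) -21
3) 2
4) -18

58 + -76 = -18
4) -18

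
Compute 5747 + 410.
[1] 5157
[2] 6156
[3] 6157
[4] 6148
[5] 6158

5747 + 410 = 6157
3) 6157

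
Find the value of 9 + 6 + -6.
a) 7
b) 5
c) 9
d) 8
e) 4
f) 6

First: 9 + 6 = 15
Then: 15 + -6 = 9
c) 9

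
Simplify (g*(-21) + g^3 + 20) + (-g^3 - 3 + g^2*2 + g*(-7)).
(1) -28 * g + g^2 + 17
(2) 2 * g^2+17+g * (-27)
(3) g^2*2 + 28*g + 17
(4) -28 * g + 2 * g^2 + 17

Adding the polynomials and combining like terms:
(g*(-21) + g^3 + 20) + (-g^3 - 3 + g^2*2 + g*(-7))
= -28 * g + 2 * g^2 + 17
4) -28 * g + 2 * g^2 + 17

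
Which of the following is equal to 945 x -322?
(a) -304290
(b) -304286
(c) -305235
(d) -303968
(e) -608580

945 * -322 = -304290
a) -304290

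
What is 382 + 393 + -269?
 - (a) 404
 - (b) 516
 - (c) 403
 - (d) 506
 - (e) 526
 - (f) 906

First: 382 + 393 = 775
Then: 775 + -269 = 506
d) 506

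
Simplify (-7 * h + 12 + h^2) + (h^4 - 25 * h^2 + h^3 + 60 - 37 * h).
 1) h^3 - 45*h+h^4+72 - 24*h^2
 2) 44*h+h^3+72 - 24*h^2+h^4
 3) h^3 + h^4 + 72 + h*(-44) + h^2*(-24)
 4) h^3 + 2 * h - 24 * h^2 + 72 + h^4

Adding the polynomials and combining like terms:
(-7*h + 12 + h^2) + (h^4 - 25*h^2 + h^3 + 60 - 37*h)
= h^3 + h^4 + 72 + h*(-44) + h^2*(-24)
3) h^3 + h^4 + 72 + h*(-44) + h^2*(-24)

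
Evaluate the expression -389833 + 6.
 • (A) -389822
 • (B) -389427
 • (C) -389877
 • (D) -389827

-389833 + 6 = -389827
D) -389827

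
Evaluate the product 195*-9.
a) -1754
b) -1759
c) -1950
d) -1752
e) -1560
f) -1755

195 * -9 = -1755
f) -1755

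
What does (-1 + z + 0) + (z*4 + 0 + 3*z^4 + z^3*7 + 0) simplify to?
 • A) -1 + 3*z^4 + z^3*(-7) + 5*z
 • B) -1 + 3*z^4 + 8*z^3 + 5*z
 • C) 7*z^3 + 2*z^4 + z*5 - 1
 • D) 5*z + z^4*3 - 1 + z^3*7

Adding the polynomials and combining like terms:
(-1 + z + 0) + (z*4 + 0 + 3*z^4 + z^3*7 + 0)
= 5*z + z^4*3 - 1 + z^3*7
D) 5*z + z^4*3 - 1 + z^3*7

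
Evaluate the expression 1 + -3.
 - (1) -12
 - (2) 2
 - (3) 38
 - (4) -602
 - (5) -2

1 + -3 = -2
5) -2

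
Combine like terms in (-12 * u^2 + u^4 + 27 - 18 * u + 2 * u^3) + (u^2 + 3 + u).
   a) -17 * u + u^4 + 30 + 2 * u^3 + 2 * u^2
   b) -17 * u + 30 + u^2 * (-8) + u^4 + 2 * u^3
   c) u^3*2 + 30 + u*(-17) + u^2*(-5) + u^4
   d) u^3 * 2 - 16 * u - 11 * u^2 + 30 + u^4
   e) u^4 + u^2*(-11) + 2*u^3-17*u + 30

Adding the polynomials and combining like terms:
(-12*u^2 + u^4 + 27 - 18*u + 2*u^3) + (u^2 + 3 + u)
= u^4 + u^2*(-11) + 2*u^3-17*u + 30
e) u^4 + u^2*(-11) + 2*u^3-17*u + 30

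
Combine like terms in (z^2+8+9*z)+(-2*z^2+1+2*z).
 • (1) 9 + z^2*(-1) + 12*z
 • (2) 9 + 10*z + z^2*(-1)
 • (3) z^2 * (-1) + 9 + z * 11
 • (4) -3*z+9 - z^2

Adding the polynomials and combining like terms:
(z^2 + 8 + 9*z) + (-2*z^2 + 1 + 2*z)
= z^2 * (-1) + 9 + z * 11
3) z^2 * (-1) + 9 + z * 11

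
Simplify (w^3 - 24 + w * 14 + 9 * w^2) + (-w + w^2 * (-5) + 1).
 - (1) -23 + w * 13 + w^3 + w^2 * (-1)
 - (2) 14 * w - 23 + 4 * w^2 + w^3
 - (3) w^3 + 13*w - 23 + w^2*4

Adding the polynomials and combining like terms:
(w^3 - 24 + w*14 + 9*w^2) + (-w + w^2*(-5) + 1)
= w^3 + 13*w - 23 + w^2*4
3) w^3 + 13*w - 23 + w^2*4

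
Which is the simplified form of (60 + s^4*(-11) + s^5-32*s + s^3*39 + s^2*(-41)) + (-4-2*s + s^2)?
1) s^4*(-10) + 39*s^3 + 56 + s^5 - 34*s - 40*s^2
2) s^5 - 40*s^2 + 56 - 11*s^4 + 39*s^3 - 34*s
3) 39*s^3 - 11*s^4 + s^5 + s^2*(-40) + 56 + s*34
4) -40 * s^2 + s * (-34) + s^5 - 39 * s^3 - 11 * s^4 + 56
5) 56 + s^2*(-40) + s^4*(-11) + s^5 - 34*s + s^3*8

Adding the polynomials and combining like terms:
(60 + s^4*(-11) + s^5 - 32*s + s^3*39 + s^2*(-41)) + (-4 - 2*s + s^2)
= s^5 - 40*s^2 + 56 - 11*s^4 + 39*s^3 - 34*s
2) s^5 - 40*s^2 + 56 - 11*s^4 + 39*s^3 - 34*s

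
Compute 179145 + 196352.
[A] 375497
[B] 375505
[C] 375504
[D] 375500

179145 + 196352 = 375497
A) 375497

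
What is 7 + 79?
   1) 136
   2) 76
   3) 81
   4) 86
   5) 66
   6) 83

7 + 79 = 86
4) 86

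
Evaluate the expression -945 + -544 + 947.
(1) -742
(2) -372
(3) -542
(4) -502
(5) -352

First: -945 + -544 = -1489
Then: -1489 + 947 = -542
3) -542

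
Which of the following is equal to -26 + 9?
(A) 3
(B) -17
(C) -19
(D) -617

-26 + 9 = -17
B) -17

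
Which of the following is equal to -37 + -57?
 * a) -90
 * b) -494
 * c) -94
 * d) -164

-37 + -57 = -94
c) -94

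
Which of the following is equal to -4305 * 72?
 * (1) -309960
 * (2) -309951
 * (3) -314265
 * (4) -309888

-4305 * 72 = -309960
1) -309960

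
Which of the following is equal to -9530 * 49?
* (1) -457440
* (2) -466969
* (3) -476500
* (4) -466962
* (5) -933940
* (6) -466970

-9530 * 49 = -466970
6) -466970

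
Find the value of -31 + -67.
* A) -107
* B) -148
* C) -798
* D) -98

-31 + -67 = -98
D) -98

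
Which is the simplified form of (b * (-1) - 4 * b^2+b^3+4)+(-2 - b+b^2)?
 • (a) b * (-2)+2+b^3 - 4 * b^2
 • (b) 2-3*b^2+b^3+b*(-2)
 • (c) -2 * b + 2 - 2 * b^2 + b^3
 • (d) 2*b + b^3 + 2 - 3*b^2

Adding the polynomials and combining like terms:
(b*(-1) - 4*b^2 + b^3 + 4) + (-2 - b + b^2)
= 2-3*b^2+b^3+b*(-2)
b) 2-3*b^2+b^3+b*(-2)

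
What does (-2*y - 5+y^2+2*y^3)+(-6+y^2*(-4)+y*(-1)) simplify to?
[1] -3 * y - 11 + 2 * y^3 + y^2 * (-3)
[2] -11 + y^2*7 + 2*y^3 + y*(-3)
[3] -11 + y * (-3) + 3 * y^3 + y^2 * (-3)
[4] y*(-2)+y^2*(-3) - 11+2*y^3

Adding the polynomials and combining like terms:
(-2*y - 5 + y^2 + 2*y^3) + (-6 + y^2*(-4) + y*(-1))
= -3 * y - 11 + 2 * y^3 + y^2 * (-3)
1) -3 * y - 11 + 2 * y^3 + y^2 * (-3)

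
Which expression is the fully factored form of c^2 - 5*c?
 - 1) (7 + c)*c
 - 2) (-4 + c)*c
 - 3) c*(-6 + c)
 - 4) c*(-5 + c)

We need to factor c^2 - 5*c.
The factored form is c*(-5 + c).
4) c*(-5 + c)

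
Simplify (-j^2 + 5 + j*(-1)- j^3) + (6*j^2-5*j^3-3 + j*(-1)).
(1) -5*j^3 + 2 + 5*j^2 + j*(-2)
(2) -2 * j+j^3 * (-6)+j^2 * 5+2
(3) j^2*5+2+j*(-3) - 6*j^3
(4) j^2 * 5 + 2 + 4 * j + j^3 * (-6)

Adding the polynomials and combining like terms:
(-j^2 + 5 + j*(-1) - j^3) + (6*j^2 - 5*j^3 - 3 + j*(-1))
= -2 * j+j^3 * (-6)+j^2 * 5+2
2) -2 * j+j^3 * (-6)+j^2 * 5+2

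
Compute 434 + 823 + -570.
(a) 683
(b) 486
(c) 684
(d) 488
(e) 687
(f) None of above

First: 434 + 823 = 1257
Then: 1257 + -570 = 687
e) 687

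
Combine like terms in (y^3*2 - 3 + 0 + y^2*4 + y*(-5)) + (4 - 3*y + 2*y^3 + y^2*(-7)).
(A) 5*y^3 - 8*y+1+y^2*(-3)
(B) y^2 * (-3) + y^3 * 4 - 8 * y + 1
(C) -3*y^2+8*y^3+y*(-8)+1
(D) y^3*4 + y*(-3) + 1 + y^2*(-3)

Adding the polynomials and combining like terms:
(y^3*2 - 3 + 0 + y^2*4 + y*(-5)) + (4 - 3*y + 2*y^3 + y^2*(-7))
= y^2 * (-3) + y^3 * 4 - 8 * y + 1
B) y^2 * (-3) + y^3 * 4 - 8 * y + 1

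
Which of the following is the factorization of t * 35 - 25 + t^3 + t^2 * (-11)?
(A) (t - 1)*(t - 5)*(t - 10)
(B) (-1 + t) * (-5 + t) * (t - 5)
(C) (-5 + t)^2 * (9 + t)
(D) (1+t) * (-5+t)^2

We need to factor t * 35 - 25 + t^3 + t^2 * (-11).
The factored form is (-1 + t) * (-5 + t) * (t - 5).
B) (-1 + t) * (-5 + t) * (t - 5)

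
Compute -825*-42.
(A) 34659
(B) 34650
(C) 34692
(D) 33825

-825 * -42 = 34650
B) 34650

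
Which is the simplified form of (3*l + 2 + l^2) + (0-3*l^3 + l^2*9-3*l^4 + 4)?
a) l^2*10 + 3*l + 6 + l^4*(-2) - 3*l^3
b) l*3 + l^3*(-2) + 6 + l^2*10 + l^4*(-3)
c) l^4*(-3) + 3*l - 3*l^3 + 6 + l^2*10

Adding the polynomials and combining like terms:
(3*l + 2 + l^2) + (0 - 3*l^3 + l^2*9 - 3*l^4 + 4)
= l^4*(-3) + 3*l - 3*l^3 + 6 + l^2*10
c) l^4*(-3) + 3*l - 3*l^3 + 6 + l^2*10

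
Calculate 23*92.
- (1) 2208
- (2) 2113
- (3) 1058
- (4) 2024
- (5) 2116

23 * 92 = 2116
5) 2116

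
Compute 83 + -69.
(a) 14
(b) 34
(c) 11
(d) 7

83 + -69 = 14
a) 14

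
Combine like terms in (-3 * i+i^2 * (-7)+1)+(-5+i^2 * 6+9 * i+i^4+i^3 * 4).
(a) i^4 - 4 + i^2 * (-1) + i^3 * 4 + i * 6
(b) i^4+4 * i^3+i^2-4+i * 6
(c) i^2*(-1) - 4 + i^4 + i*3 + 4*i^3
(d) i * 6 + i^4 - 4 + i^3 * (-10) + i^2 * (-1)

Adding the polynomials and combining like terms:
(-3*i + i^2*(-7) + 1) + (-5 + i^2*6 + 9*i + i^4 + i^3*4)
= i^4 - 4 + i^2 * (-1) + i^3 * 4 + i * 6
a) i^4 - 4 + i^2 * (-1) + i^3 * 4 + i * 6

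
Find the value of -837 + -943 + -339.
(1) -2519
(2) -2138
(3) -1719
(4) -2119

First: -837 + -943 = -1780
Then: -1780 + -339 = -2119
4) -2119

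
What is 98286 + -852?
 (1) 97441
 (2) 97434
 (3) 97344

98286 + -852 = 97434
2) 97434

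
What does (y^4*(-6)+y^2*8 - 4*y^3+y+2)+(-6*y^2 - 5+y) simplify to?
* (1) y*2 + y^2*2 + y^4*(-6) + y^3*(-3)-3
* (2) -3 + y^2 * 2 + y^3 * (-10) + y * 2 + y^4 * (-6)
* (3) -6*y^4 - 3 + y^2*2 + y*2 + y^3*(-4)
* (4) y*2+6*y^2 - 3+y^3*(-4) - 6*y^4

Adding the polynomials and combining like terms:
(y^4*(-6) + y^2*8 - 4*y^3 + y + 2) + (-6*y^2 - 5 + y)
= -6*y^4 - 3 + y^2*2 + y*2 + y^3*(-4)
3) -6*y^4 - 3 + y^2*2 + y*2 + y^3*(-4)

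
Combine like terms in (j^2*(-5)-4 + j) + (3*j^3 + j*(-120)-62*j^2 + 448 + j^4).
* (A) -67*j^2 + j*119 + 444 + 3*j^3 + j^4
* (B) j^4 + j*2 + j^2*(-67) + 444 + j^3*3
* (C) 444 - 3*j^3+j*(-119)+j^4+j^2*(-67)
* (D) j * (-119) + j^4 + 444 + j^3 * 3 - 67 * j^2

Adding the polynomials and combining like terms:
(j^2*(-5) - 4 + j) + (3*j^3 + j*(-120) - 62*j^2 + 448 + j^4)
= j * (-119) + j^4 + 444 + j^3 * 3 - 67 * j^2
D) j * (-119) + j^4 + 444 + j^3 * 3 - 67 * j^2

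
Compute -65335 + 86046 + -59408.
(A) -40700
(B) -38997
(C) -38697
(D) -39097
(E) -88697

First: -65335 + 86046 = 20711
Then: 20711 + -59408 = -38697
C) -38697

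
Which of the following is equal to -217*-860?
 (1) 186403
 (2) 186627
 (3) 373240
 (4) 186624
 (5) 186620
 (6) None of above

-217 * -860 = 186620
5) 186620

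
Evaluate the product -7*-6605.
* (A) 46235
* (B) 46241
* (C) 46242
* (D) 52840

-7 * -6605 = 46235
A) 46235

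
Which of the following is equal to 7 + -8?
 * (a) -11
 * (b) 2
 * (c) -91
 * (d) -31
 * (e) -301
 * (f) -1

7 + -8 = -1
f) -1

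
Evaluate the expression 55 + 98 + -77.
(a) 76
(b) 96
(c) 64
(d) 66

First: 55 + 98 = 153
Then: 153 + -77 = 76
a) 76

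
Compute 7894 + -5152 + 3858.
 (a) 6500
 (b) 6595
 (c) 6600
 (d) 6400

First: 7894 + -5152 = 2742
Then: 2742 + 3858 = 6600
c) 6600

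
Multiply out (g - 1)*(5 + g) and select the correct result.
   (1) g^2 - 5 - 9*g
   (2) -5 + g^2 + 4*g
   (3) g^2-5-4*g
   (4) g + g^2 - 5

Expanding (g - 1)*(5 + g):
= -5 + g^2 + 4*g
2) -5 + g^2 + 4*g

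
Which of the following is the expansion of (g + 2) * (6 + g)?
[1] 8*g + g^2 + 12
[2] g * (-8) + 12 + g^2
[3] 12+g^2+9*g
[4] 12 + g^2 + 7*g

Expanding (g + 2) * (6 + g):
= 8*g + g^2 + 12
1) 8*g + g^2 + 12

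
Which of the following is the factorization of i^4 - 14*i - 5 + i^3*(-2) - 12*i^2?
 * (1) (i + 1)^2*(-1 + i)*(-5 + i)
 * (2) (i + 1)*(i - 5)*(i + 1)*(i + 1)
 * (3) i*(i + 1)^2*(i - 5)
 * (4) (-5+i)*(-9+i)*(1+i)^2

We need to factor i^4 - 14*i - 5 + i^3*(-2) - 12*i^2.
The factored form is (i + 1)*(i - 5)*(i + 1)*(i + 1).
2) (i + 1)*(i - 5)*(i + 1)*(i + 1)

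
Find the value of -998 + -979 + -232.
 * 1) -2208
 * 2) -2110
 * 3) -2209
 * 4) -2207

First: -998 + -979 = -1977
Then: -1977 + -232 = -2209
3) -2209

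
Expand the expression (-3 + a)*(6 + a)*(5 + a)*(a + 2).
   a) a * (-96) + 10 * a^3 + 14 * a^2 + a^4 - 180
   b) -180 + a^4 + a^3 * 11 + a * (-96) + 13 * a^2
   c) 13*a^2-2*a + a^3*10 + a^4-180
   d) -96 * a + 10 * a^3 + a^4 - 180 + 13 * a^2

Expanding (-3 + a)*(6 + a)*(5 + a)*(a + 2):
= -96 * a + 10 * a^3 + a^4 - 180 + 13 * a^2
d) -96 * a + 10 * a^3 + a^4 - 180 + 13 * a^2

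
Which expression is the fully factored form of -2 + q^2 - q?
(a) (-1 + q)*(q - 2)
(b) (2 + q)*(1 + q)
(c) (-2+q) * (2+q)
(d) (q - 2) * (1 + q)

We need to factor -2 + q^2 - q.
The factored form is (q - 2) * (1 + q).
d) (q - 2) * (1 + q)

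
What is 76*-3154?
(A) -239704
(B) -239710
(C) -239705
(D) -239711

76 * -3154 = -239704
A) -239704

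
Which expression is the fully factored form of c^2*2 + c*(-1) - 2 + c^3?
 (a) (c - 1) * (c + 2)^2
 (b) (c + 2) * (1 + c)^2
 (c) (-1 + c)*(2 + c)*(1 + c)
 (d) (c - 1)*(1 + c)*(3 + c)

We need to factor c^2*2 + c*(-1) - 2 + c^3.
The factored form is (-1 + c)*(2 + c)*(1 + c).
c) (-1 + c)*(2 + c)*(1 + c)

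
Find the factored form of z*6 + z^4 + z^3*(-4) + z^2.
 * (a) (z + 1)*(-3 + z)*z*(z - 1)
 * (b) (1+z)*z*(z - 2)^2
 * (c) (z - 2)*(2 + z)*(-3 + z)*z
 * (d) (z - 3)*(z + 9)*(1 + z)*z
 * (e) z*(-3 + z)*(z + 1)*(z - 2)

We need to factor z*6 + z^4 + z^3*(-4) + z^2.
The factored form is z*(-3 + z)*(z + 1)*(z - 2).
e) z*(-3 + z)*(z + 1)*(z - 2)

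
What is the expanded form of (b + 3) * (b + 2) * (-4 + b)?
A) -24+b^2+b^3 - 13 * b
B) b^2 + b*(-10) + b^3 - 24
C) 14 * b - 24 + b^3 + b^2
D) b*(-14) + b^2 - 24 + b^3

Expanding (b + 3) * (b + 2) * (-4 + b):
= b*(-14) + b^2 - 24 + b^3
D) b*(-14) + b^2 - 24 + b^3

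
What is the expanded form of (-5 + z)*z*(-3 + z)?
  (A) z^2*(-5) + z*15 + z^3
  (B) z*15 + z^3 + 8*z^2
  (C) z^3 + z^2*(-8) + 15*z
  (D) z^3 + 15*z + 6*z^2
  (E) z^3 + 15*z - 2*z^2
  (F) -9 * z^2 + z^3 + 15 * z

Expanding (-5 + z)*z*(-3 + z):
= z^3 + z^2*(-8) + 15*z
C) z^3 + z^2*(-8) + 15*z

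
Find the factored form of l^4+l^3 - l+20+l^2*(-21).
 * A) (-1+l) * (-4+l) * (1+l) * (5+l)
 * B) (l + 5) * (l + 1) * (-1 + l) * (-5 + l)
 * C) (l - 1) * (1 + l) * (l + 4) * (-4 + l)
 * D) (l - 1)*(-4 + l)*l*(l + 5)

We need to factor l^4+l^3 - l+20+l^2*(-21).
The factored form is (-1+l) * (-4+l) * (1+l) * (5+l).
A) (-1+l) * (-4+l) * (1+l) * (5+l)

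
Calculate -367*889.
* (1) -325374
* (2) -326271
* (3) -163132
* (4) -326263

-367 * 889 = -326263
4) -326263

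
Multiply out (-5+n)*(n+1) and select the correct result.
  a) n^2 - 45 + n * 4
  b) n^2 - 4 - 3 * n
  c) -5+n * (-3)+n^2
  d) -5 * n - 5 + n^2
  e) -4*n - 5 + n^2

Expanding (-5+n)*(n+1):
= -4*n - 5 + n^2
e) -4*n - 5 + n^2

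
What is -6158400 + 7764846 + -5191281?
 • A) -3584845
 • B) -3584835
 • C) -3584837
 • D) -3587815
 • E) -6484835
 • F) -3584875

First: -6158400 + 7764846 = 1606446
Then: 1606446 + -5191281 = -3584835
B) -3584835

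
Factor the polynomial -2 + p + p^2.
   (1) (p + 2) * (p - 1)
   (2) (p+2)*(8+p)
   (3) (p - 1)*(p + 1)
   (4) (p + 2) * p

We need to factor -2 + p + p^2.
The factored form is (p + 2) * (p - 1).
1) (p + 2) * (p - 1)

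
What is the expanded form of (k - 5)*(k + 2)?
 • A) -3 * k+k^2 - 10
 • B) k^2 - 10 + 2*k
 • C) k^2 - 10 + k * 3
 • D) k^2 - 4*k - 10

Expanding (k - 5)*(k + 2):
= -3 * k+k^2 - 10
A) -3 * k+k^2 - 10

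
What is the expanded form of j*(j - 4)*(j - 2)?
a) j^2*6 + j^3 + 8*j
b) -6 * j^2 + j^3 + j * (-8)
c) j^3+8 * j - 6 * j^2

Expanding j*(j - 4)*(j - 2):
= j^3+8 * j - 6 * j^2
c) j^3+8 * j - 6 * j^2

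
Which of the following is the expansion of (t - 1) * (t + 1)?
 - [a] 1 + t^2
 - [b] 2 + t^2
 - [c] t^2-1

Expanding (t - 1) * (t + 1):
= t^2-1
c) t^2-1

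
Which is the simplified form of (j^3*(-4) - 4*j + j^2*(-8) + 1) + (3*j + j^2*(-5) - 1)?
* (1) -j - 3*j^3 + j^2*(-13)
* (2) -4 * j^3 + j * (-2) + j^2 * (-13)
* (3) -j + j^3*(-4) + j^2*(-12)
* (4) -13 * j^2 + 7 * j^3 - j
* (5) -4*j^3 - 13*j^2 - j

Adding the polynomials and combining like terms:
(j^3*(-4) - 4*j + j^2*(-8) + 1) + (3*j + j^2*(-5) - 1)
= -4*j^3 - 13*j^2 - j
5) -4*j^3 - 13*j^2 - j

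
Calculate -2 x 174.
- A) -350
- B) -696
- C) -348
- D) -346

-2 * 174 = -348
C) -348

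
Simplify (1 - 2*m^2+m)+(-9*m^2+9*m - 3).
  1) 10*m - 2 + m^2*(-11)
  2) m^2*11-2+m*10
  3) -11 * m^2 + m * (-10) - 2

Adding the polynomials and combining like terms:
(1 - 2*m^2 + m) + (-9*m^2 + 9*m - 3)
= 10*m - 2 + m^2*(-11)
1) 10*m - 2 + m^2*(-11)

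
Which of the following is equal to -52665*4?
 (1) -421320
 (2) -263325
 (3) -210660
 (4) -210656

-52665 * 4 = -210660
3) -210660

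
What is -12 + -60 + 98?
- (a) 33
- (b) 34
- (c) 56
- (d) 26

First: -12 + -60 = -72
Then: -72 + 98 = 26
d) 26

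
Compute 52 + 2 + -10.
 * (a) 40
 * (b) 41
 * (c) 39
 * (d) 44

First: 52 + 2 = 54
Then: 54 + -10 = 44
d) 44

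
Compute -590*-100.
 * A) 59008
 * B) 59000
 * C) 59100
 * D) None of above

-590 * -100 = 59000
B) 59000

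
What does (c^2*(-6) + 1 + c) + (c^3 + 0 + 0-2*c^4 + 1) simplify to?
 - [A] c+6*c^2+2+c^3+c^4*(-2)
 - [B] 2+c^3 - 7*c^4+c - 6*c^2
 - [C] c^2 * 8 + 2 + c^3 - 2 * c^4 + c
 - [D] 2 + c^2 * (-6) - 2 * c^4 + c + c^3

Adding the polynomials and combining like terms:
(c^2*(-6) + 1 + c) + (c^3 + 0 + 0 - 2*c^4 + 1)
= 2 + c^2 * (-6) - 2 * c^4 + c + c^3
D) 2 + c^2 * (-6) - 2 * c^4 + c + c^3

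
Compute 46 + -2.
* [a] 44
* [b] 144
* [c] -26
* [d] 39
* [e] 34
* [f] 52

46 + -2 = 44
a) 44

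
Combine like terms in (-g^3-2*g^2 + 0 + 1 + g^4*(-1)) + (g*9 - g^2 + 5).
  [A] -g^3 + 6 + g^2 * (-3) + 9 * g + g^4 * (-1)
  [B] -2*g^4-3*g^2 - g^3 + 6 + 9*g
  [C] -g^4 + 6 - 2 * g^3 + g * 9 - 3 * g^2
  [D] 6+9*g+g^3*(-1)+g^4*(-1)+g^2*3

Adding the polynomials and combining like terms:
(-g^3 - 2*g^2 + 0 + 1 + g^4*(-1)) + (g*9 - g^2 + 5)
= -g^3 + 6 + g^2 * (-3) + 9 * g + g^4 * (-1)
A) -g^3 + 6 + g^2 * (-3) + 9 * g + g^4 * (-1)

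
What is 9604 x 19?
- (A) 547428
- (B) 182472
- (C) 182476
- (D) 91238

9604 * 19 = 182476
C) 182476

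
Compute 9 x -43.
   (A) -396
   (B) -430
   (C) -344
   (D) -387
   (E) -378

9 * -43 = -387
D) -387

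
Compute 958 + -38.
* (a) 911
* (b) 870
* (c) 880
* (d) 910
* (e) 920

958 + -38 = 920
e) 920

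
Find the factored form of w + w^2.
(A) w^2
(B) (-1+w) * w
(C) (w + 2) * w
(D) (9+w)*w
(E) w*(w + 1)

We need to factor w + w^2.
The factored form is w*(w + 1).
E) w*(w + 1)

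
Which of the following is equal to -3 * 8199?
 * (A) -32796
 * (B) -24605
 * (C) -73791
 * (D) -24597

-3 * 8199 = -24597
D) -24597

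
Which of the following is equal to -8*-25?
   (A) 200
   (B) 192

-8 * -25 = 200
A) 200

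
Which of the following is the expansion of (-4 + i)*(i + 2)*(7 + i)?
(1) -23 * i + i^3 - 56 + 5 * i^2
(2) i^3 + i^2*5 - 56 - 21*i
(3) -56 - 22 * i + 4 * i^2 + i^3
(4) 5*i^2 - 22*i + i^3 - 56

Expanding (-4 + i)*(i + 2)*(7 + i):
= 5*i^2 - 22*i + i^3 - 56
4) 5*i^2 - 22*i + i^3 - 56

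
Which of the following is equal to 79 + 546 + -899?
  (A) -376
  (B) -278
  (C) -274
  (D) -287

First: 79 + 546 = 625
Then: 625 + -899 = -274
C) -274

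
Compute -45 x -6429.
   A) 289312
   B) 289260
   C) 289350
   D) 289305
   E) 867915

-45 * -6429 = 289305
D) 289305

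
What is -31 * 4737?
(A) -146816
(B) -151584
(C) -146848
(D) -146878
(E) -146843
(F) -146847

-31 * 4737 = -146847
F) -146847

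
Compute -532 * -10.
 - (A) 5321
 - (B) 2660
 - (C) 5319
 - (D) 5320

-532 * -10 = 5320
D) 5320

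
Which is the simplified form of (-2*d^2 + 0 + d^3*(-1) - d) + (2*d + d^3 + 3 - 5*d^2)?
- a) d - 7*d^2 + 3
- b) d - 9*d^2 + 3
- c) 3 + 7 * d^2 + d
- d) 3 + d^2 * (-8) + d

Adding the polynomials and combining like terms:
(-2*d^2 + 0 + d^3*(-1) - d) + (2*d + d^3 + 3 - 5*d^2)
= d - 7*d^2 + 3
a) d - 7*d^2 + 3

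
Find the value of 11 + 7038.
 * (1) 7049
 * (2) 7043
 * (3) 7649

11 + 7038 = 7049
1) 7049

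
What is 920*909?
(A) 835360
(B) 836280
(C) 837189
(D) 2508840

920 * 909 = 836280
B) 836280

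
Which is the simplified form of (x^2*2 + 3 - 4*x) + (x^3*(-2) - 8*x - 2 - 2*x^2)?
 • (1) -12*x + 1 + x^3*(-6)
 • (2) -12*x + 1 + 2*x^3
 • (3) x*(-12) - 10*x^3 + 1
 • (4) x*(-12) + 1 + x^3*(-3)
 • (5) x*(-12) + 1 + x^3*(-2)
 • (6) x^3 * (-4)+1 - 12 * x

Adding the polynomials and combining like terms:
(x^2*2 + 3 - 4*x) + (x^3*(-2) - 8*x - 2 - 2*x^2)
= x*(-12) + 1 + x^3*(-2)
5) x*(-12) + 1 + x^3*(-2)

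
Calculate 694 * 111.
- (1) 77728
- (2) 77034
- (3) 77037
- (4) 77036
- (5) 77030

694 * 111 = 77034
2) 77034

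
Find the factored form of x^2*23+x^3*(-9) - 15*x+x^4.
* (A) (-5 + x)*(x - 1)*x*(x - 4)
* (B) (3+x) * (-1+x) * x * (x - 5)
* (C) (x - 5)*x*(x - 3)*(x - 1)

We need to factor x^2*23+x^3*(-9) - 15*x+x^4.
The factored form is (x - 5)*x*(x - 3)*(x - 1).
C) (x - 5)*x*(x - 3)*(x - 1)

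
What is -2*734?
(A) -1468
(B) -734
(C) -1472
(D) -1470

-2 * 734 = -1468
A) -1468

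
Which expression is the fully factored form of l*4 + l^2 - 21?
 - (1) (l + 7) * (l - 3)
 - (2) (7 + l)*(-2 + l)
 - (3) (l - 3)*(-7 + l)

We need to factor l*4 + l^2 - 21.
The factored form is (l + 7) * (l - 3).
1) (l + 7) * (l - 3)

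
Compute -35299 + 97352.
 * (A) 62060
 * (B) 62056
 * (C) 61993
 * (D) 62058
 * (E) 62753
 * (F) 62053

-35299 + 97352 = 62053
F) 62053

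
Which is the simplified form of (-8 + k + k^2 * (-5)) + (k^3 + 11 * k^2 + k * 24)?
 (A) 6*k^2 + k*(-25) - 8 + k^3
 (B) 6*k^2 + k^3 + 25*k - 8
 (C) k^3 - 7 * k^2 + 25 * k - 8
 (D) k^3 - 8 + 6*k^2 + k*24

Adding the polynomials and combining like terms:
(-8 + k + k^2*(-5)) + (k^3 + 11*k^2 + k*24)
= 6*k^2 + k^3 + 25*k - 8
B) 6*k^2 + k^3 + 25*k - 8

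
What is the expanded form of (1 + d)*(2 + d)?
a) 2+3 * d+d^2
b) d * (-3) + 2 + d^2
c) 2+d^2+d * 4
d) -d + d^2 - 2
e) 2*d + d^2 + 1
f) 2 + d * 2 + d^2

Expanding (1 + d)*(2 + d):
= 2+3 * d+d^2
a) 2+3 * d+d^2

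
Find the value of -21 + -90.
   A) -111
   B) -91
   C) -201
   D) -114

-21 + -90 = -111
A) -111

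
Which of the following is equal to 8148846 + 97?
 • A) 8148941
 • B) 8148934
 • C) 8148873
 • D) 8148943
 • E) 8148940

8148846 + 97 = 8148943
D) 8148943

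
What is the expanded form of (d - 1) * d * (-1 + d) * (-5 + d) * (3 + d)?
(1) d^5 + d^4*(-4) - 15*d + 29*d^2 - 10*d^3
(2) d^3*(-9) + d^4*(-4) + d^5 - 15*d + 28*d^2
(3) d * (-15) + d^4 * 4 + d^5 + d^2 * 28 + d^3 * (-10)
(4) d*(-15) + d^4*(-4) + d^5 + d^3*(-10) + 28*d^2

Expanding (d - 1) * d * (-1 + d) * (-5 + d) * (3 + d):
= d*(-15) + d^4*(-4) + d^5 + d^3*(-10) + 28*d^2
4) d*(-15) + d^4*(-4) + d^5 + d^3*(-10) + 28*d^2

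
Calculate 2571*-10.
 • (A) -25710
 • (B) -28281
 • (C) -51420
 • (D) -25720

2571 * -10 = -25710
A) -25710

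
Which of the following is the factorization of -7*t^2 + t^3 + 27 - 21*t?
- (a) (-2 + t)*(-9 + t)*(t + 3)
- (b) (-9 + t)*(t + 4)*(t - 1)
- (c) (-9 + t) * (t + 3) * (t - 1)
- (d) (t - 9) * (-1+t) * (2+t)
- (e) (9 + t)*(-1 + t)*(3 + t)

We need to factor -7*t^2 + t^3 + 27 - 21*t.
The factored form is (-9 + t) * (t + 3) * (t - 1).
c) (-9 + t) * (t + 3) * (t - 1)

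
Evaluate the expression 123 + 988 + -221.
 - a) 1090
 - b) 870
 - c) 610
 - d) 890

First: 123 + 988 = 1111
Then: 1111 + -221 = 890
d) 890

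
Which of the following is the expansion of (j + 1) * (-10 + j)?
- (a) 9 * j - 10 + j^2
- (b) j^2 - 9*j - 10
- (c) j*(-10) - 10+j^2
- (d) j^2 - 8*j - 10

Expanding (j + 1) * (-10 + j):
= j^2 - 9*j - 10
b) j^2 - 9*j - 10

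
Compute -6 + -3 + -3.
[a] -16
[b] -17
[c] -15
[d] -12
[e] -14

First: -6 + -3 = -9
Then: -9 + -3 = -12
d) -12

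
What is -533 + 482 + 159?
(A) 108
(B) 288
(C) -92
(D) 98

First: -533 + 482 = -51
Then: -51 + 159 = 108
A) 108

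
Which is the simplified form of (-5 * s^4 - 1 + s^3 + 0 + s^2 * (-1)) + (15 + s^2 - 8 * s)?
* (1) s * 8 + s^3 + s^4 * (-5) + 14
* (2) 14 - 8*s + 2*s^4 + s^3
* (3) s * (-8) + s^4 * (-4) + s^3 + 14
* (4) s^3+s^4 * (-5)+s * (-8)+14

Adding the polynomials and combining like terms:
(-5*s^4 - 1 + s^3 + 0 + s^2*(-1)) + (15 + s^2 - 8*s)
= s^3+s^4 * (-5)+s * (-8)+14
4) s^3+s^4 * (-5)+s * (-8)+14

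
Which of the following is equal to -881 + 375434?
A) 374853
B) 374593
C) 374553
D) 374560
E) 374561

-881 + 375434 = 374553
C) 374553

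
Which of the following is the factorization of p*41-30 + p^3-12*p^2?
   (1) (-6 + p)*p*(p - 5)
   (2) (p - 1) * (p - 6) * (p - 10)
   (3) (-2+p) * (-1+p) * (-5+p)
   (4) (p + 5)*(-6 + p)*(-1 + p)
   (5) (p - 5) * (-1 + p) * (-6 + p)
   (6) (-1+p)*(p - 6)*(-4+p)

We need to factor p*41-30 + p^3-12*p^2.
The factored form is (p - 5) * (-1 + p) * (-6 + p).
5) (p - 5) * (-1 + p) * (-6 + p)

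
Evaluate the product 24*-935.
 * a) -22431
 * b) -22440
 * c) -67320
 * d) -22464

24 * -935 = -22440
b) -22440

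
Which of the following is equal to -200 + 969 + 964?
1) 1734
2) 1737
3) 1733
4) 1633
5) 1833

First: -200 + 969 = 769
Then: 769 + 964 = 1733
3) 1733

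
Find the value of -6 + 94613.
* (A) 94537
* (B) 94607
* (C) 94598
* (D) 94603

-6 + 94613 = 94607
B) 94607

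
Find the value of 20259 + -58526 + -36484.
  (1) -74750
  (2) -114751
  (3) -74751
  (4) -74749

First: 20259 + -58526 = -38267
Then: -38267 + -36484 = -74751
3) -74751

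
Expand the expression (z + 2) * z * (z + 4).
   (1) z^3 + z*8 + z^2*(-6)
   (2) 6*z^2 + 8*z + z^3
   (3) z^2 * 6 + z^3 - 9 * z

Expanding (z + 2) * z * (z + 4):
= 6*z^2 + 8*z + z^3
2) 6*z^2 + 8*z + z^3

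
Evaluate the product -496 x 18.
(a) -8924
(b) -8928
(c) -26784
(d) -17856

-496 * 18 = -8928
b) -8928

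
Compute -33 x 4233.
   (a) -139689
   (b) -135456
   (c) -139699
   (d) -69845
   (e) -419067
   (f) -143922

-33 * 4233 = -139689
a) -139689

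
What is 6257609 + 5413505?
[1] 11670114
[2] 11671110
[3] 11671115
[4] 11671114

6257609 + 5413505 = 11671114
4) 11671114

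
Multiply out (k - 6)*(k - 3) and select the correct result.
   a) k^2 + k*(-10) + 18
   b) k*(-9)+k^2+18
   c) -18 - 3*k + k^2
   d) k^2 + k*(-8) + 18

Expanding (k - 6)*(k - 3):
= k*(-9)+k^2+18
b) k*(-9)+k^2+18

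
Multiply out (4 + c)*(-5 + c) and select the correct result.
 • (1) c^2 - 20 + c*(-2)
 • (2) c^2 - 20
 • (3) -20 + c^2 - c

Expanding (4 + c)*(-5 + c):
= -20 + c^2 - c
3) -20 + c^2 - c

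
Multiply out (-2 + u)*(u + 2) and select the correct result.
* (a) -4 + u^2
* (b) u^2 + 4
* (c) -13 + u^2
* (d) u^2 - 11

Expanding (-2 + u)*(u + 2):
= -4 + u^2
a) -4 + u^2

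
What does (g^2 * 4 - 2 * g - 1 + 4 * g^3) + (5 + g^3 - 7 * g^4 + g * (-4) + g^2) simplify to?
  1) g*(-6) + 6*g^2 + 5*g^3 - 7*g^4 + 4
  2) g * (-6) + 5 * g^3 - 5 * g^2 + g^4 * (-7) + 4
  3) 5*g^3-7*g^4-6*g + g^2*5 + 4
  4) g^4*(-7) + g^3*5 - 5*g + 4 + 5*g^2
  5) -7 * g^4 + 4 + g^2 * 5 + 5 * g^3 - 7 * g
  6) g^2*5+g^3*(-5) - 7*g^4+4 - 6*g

Adding the polynomials and combining like terms:
(g^2*4 - 2*g - 1 + 4*g^3) + (5 + g^3 - 7*g^4 + g*(-4) + g^2)
= 5*g^3-7*g^4-6*g + g^2*5 + 4
3) 5*g^3-7*g^4-6*g + g^2*5 + 4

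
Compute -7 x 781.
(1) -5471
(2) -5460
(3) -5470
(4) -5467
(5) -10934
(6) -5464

-7 * 781 = -5467
4) -5467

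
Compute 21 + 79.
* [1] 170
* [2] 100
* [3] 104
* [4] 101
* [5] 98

21 + 79 = 100
2) 100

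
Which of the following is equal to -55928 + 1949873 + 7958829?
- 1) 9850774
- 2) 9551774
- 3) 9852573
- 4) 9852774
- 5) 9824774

First: -55928 + 1949873 = 1893945
Then: 1893945 + 7958829 = 9852774
4) 9852774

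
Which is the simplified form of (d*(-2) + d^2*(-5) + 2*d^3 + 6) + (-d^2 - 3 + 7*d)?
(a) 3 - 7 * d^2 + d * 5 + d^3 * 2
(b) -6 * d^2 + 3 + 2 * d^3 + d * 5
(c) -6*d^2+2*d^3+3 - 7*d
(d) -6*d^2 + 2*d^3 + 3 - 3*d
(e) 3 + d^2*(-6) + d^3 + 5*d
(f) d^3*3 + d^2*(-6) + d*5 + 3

Adding the polynomials and combining like terms:
(d*(-2) + d^2*(-5) + 2*d^3 + 6) + (-d^2 - 3 + 7*d)
= -6 * d^2 + 3 + 2 * d^3 + d * 5
b) -6 * d^2 + 3 + 2 * d^3 + d * 5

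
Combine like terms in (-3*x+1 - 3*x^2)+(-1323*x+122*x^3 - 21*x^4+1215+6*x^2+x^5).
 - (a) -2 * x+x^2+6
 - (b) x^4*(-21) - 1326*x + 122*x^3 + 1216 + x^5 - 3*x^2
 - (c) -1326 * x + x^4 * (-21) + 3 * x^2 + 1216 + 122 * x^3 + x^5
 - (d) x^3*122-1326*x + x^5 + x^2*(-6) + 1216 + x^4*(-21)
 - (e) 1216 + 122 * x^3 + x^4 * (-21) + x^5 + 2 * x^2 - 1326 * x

Adding the polynomials and combining like terms:
(-3*x + 1 - 3*x^2) + (-1323*x + 122*x^3 - 21*x^4 + 1215 + 6*x^2 + x^5)
= -1326 * x + x^4 * (-21) + 3 * x^2 + 1216 + 122 * x^3 + x^5
c) -1326 * x + x^4 * (-21) + 3 * x^2 + 1216 + 122 * x^3 + x^5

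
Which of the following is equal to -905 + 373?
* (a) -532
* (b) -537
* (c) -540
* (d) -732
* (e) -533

-905 + 373 = -532
a) -532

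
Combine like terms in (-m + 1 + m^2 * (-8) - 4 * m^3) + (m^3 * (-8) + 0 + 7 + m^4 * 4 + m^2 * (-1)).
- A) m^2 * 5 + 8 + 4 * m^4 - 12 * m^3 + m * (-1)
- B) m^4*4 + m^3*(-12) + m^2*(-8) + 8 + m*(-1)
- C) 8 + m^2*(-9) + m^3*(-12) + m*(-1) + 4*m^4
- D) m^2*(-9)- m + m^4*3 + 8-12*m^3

Adding the polynomials and combining like terms:
(-m + 1 + m^2*(-8) - 4*m^3) + (m^3*(-8) + 0 + 7 + m^4*4 + m^2*(-1))
= 8 + m^2*(-9) + m^3*(-12) + m*(-1) + 4*m^4
C) 8 + m^2*(-9) + m^3*(-12) + m*(-1) + 4*m^4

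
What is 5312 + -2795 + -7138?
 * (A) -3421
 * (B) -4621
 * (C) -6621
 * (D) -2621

First: 5312 + -2795 = 2517
Then: 2517 + -7138 = -4621
B) -4621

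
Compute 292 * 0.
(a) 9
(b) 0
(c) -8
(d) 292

292 * 0 = 0
b) 0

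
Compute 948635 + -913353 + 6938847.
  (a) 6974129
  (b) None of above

First: 948635 + -913353 = 35282
Then: 35282 + 6938847 = 6974129
a) 6974129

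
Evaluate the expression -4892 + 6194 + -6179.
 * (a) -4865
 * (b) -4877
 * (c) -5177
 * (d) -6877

First: -4892 + 6194 = 1302
Then: 1302 + -6179 = -4877
b) -4877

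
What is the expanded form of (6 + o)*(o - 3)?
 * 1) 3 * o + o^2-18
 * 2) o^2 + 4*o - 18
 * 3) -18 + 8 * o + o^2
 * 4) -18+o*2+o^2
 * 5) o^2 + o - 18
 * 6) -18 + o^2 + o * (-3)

Expanding (6 + o)*(o - 3):
= 3 * o + o^2-18
1) 3 * o + o^2-18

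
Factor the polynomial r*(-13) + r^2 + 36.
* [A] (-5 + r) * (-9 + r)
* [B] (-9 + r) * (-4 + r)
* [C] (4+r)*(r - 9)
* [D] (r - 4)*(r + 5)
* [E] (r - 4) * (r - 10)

We need to factor r*(-13) + r^2 + 36.
The factored form is (-9 + r) * (-4 + r).
B) (-9 + r) * (-4 + r)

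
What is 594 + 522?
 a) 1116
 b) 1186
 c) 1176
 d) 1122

594 + 522 = 1116
a) 1116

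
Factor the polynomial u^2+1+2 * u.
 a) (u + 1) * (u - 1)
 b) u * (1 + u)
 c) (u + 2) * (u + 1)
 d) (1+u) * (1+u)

We need to factor u^2+1+2 * u.
The factored form is (1+u) * (1+u).
d) (1+u) * (1+u)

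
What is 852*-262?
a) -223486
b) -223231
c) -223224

852 * -262 = -223224
c) -223224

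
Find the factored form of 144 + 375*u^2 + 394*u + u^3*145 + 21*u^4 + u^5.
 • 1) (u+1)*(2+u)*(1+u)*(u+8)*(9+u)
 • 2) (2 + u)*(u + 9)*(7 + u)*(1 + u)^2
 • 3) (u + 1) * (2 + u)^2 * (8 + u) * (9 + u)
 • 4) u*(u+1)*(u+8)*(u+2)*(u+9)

We need to factor 144 + 375*u^2 + 394*u + u^3*145 + 21*u^4 + u^5.
The factored form is (u+1)*(2+u)*(1+u)*(u+8)*(9+u).
1) (u+1)*(2+u)*(1+u)*(u+8)*(9+u)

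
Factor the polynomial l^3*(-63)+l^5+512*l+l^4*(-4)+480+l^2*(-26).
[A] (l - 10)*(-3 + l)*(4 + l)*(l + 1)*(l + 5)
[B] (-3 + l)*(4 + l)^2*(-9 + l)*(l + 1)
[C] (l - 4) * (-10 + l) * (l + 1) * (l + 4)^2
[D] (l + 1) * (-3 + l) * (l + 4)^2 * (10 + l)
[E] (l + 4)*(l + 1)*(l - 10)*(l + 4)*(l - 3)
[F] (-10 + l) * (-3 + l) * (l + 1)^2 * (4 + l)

We need to factor l^3*(-63)+l^5+512*l+l^4*(-4)+480+l^2*(-26).
The factored form is (l + 4)*(l + 1)*(l - 10)*(l + 4)*(l - 3).
E) (l + 4)*(l + 1)*(l - 10)*(l + 4)*(l - 3)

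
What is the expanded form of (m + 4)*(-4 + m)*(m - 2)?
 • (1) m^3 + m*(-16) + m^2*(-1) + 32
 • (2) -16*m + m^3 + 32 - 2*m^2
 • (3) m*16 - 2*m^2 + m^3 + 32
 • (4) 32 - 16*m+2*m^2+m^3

Expanding (m + 4)*(-4 + m)*(m - 2):
= -16*m + m^3 + 32 - 2*m^2
2) -16*m + m^3 + 32 - 2*m^2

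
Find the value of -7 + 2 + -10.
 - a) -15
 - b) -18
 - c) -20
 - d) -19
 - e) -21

First: -7 + 2 = -5
Then: -5 + -10 = -15
a) -15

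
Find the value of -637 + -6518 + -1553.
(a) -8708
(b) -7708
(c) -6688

First: -637 + -6518 = -7155
Then: -7155 + -1553 = -8708
a) -8708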